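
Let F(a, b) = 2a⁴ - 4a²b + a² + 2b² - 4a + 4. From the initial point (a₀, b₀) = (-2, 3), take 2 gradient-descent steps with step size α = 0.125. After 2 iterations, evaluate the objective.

∇F = (8a³ - 8ab + 2a - 4, -4a² + 4b)
(a₁, b₁) = (-2, 3) − 0.125·(-24, -4) = (1, 3.5)
(a₂, b₂) = (1, 3.5) − 0.125·(-22, 10) = (3.75, 2.25)
F(3.75, 2.25) = 282.1328125

282.1328125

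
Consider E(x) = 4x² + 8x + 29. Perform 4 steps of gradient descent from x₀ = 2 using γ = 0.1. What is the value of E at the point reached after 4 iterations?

25.00009216

E′(x) = 8x + 8
Step 1: E′(2) = 24; x₁ = 2 − 0.1·24 = -0.4
Step 2: E′(-0.4) = 4.8; x₂ = -0.4 − 0.1·4.8 = -0.88
Step 3: E′(-0.88) = 0.96; x₃ = -0.88 − 0.1·0.96 = -0.976
Step 4: E′(-0.976) = 0.192; x₄ = -0.976 − 0.1·0.192 = -0.9952
E(-0.9952) = 25.00009216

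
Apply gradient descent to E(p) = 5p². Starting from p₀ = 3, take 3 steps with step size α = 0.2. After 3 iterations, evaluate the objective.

45

E′(p) = 10p
p₁ = 3 − 0.2·30 = -3
p₂ = -3 − 0.2·(-30) = 3
p₃ = 3 − 0.2·30 = -3
E(-3) = 45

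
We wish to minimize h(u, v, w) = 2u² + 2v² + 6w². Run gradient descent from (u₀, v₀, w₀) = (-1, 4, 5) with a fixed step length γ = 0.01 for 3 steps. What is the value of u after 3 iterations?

-0.884736

∇h = (4u, 4v, 12w)
(u₁, v₁, w₁) = (-1, 4, 5) − 0.01·(-4, 16, 60) = (-0.96, 3.84, 4.4)
(u₂, v₂, w₂) = (-0.96, 3.84, 4.4) − 0.01·(-3.84, 15.36, 52.8) = (-0.9216, 3.6864, 3.872)
(u₃, v₃, w₃) = (-0.9216, 3.6864, 3.872) − 0.01·(-3.6864, 14.7456, 46.464) = (-0.884736, 3.538944, 3.40736)
u = -0.884736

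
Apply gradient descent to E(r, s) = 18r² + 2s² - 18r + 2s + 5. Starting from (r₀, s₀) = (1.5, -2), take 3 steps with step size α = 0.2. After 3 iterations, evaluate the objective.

∇E = (36r - 18, 4s + 2)
(r₁, s₁) = (1.5, -2) − 0.2·(36, -6) = (-5.7, -0.8)
(r₂, s₂) = (-5.7, -0.8) − 0.2·(-223.2, -1.2) = (38.94, -0.56)
(r₃, s₃) = (38.94, -0.56) − 0.2·(1383.84, -0.24) = (-237.828, -0.512)
E(-237.828, -0.512) = 1022404.2408

1022404.2408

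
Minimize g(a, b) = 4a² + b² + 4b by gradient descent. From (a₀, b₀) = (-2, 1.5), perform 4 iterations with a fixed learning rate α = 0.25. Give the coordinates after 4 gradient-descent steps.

∇g = (8a, 2b + 4)
Step 1: at (-2, 1.5), ∇g = (-16, 7) → (-2, 1.5) − 0.25·(-16, 7) = (2, -0.25)
Step 2: at (2, -0.25), ∇g = (16, 3.5) → (2, -0.25) − 0.25·(16, 3.5) = (-2, -1.125)
Step 3: at (-2, -1.125), ∇g = (-16, 1.75) → (-2, -1.125) − 0.25·(-16, 1.75) = (2, -1.5625)
Step 4: at (2, -1.5625), ∇g = (16, 0.875) → (2, -1.5625) − 0.25·(16, 0.875) = (-2, -1.78125)

(-2, -1.78125)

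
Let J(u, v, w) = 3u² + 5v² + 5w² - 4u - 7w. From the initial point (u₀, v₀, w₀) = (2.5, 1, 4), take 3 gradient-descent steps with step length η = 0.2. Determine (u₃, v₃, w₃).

∇J = (6u - 4, 10v, 10w - 7)
Step 1: at (2.5, 1, 4), ∇J = (11, 10, 33) → (2.5, 1, 4) − 0.2·(11, 10, 33) = (0.3, -1, -2.6)
Step 2: at (0.3, -1, -2.6), ∇J = (-2.2, -10, -33) → (0.3, -1, -2.6) − 0.2·(-2.2, -10, -33) = (0.74, 1, 4)
Step 3: at (0.74, 1, 4), ∇J = (0.44, 10, 33) → (0.74, 1, 4) − 0.2·(0.44, 10, 33) = (0.652, -1, -2.6)

(0.652, -1, -2.6)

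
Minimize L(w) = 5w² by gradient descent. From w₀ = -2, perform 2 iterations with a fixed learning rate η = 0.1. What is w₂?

0

L′(w) = 10w
w₁ = -2 − 0.1·(-20) = 0
w₂ = 0 − 0.1·0 = 0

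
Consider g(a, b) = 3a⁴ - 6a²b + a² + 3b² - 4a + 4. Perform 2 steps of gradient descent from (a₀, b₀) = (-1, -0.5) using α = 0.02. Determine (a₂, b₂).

∇g = (12a³ - 12ab + 2a - 4, -6a² + 6b)
Step 1: at (-1, -0.5), ∇g = (-24, -9) → (-1, -0.5) − 0.02·(-24, -9) = (-0.52, -0.32)
Step 2: at (-0.52, -0.32), ∇g = (-8.724096, -3.5424) → (-0.52, -0.32) − 0.02·(-8.724096, -3.5424) = (-0.34551808, -0.249152)

(-0.34551808, -0.249152)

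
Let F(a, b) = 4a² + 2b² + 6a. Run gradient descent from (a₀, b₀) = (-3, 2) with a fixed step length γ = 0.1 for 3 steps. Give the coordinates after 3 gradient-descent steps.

∇F = (8a + 6, 4b)
(a₁, b₁) = (-3, 2) − 0.1·(-18, 8) = (-1.2, 1.2)
(a₂, b₂) = (-1.2, 1.2) − 0.1·(-3.6, 4.8) = (-0.84, 0.72)
(a₃, b₃) = (-0.84, 0.72) − 0.1·(-0.72, 2.88) = (-0.768, 0.432)

(-0.768, 0.432)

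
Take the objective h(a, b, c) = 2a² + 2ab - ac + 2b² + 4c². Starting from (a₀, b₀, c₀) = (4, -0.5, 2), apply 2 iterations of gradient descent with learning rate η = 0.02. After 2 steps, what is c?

1.5532

∇h = (4a + 2b - c, 2a + 4b, -a + 8c)
(a₁, b₁, c₁) = (4, -0.5, 2) − 0.02·(13, 6, 12) = (3.74, -0.62, 1.76)
(a₂, b₂, c₂) = (3.74, -0.62, 1.76) − 0.02·(11.96, 5, 10.34) = (3.5008, -0.72, 1.5532)
c = 1.5532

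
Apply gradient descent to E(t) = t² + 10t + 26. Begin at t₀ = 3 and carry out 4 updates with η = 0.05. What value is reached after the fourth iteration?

0.2488

E′(t) = 2t + 10
t₁ = 3 − 0.05·16 = 2.2
t₂ = 2.2 − 0.05·14.4 = 1.48
t₃ = 1.48 − 0.05·12.96 = 0.832
t₄ = 0.832 − 0.05·11.664 = 0.2488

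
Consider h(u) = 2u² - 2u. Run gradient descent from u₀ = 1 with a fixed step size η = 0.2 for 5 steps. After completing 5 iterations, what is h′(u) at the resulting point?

h′(u) = 4u - 2
Step 1: h′(1) = 2; u₁ = 1 − 0.2·2 = 0.6
Step 2: h′(0.6) = 0.4; u₂ = 0.6 − 0.2·0.4 = 0.52
Step 3: h′(0.52) = 0.08; u₃ = 0.52 − 0.2·0.08 = 0.504
Step 4: h′(0.504) = 0.016; u₄ = 0.504 − 0.2·0.016 = 0.5008
Step 5: h′(0.5008) = 0.0032; u₅ = 0.5008 − 0.2·0.0032 = 0.50016
h′(u) at (0.50016) = 0.00064

0.00064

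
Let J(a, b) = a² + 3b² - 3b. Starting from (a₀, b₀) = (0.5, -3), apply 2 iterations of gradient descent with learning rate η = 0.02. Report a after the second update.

0.4608

∇J = (2a, 6b - 3)
Step 1: at (0.5, -3), ∇J = (1, -21) → (0.5, -3) − 0.02·(1, -21) = (0.48, -2.58)
Step 2: at (0.48, -2.58), ∇J = (0.96, -18.48) → (0.48, -2.58) − 0.02·(0.96, -18.48) = (0.4608, -2.2104)
a = 0.4608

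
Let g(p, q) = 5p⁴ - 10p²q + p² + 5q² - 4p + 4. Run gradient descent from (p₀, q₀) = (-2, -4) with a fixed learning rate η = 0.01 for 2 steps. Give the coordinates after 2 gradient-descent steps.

∇g = (20p³ - 20pq + 2p - 4, -10p² + 10q)
Step 1: at (-2, -4), ∇g = (-328, -80) → (-2, -4) − 0.01·(-328, -80) = (1.28, -3.2)
Step 2: at (1.28, -3.2), ∇g = (122.42304, -48.384) → (1.28, -3.2) − 0.01·(122.42304, -48.384) = (0.0557696, -2.71616)

(0.0557696, -2.71616)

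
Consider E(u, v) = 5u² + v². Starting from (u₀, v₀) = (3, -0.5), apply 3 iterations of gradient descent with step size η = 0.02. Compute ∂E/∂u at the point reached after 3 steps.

15.36

∇E = (10u, 2v)
Step 1: at (3, -0.5), ∇E = (30, -1) → (3, -0.5) − 0.02·(30, -1) = (2.4, -0.48)
Step 2: at (2.4, -0.48), ∇E = (24, -0.96) → (2.4, -0.48) − 0.02·(24, -0.96) = (1.92, -0.4608)
Step 3: at (1.92, -0.4608), ∇E = (19.2, -0.9216) → (1.92, -0.4608) − 0.02·(19.2, -0.9216) = (1.536, -0.442368)
∂E/∂u at (1.536, -0.442368) = 15.36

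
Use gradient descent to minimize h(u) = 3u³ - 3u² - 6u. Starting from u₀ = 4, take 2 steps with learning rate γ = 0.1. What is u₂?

-60.524

h′(u) = 9u² - 6u - 6
Step 1: h′(4) = 114; u₁ = 4 − 0.1·114 = -7.4
Step 2: h′(-7.4) = 531.24; u₂ = -7.4 − 0.1·531.24 = -60.524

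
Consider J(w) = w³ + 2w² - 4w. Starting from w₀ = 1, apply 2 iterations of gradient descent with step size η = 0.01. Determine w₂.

0.942973

J′(w) = 3w² + 4w - 4
Step 1: J′(1) = 3; w₁ = 1 − 0.01·3 = 0.97
Step 2: J′(0.97) = 2.7027; w₂ = 0.97 − 0.01·2.7027 = 0.942973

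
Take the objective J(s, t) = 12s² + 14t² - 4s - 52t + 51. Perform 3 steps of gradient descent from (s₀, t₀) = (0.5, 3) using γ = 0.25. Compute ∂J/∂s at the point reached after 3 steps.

∇J = (24s - 4, 28t - 52)
(s₁, t₁) = (0.5, 3) − 0.25·(8, 32) = (-1.5, -5)
(s₂, t₂) = (-1.5, -5) − 0.25·(-40, -192) = (8.5, 43)
(s₃, t₃) = (8.5, 43) − 0.25·(200, 1152) = (-41.5, -245)
∂J/∂s at (-41.5, -245) = -1000

-1000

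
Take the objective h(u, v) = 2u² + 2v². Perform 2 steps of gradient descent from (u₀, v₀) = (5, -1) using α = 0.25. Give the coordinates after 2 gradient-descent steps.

(0, 0)

∇h = (4u, 4v)
(u₁, v₁) = (5, -1) − 0.25·(20, -4) = (0, 0)
(u₂, v₂) = (0, 0) − 0.25·(0, 0) = (0, 0)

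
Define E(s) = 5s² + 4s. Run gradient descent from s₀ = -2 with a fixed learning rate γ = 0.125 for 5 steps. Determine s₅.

E′(s) = 10s + 4
Step 1: E′(-2) = -16; s₁ = -2 − 0.125·(-16) = 0
Step 2: E′(0) = 4; s₂ = 0 − 0.125·4 = -0.5
Step 3: E′(-0.5) = -1; s₃ = -0.5 − 0.125·(-1) = -0.375
Step 4: E′(-0.375) = 0.25; s₄ = -0.375 − 0.125·0.25 = -0.40625
Step 5: E′(-0.40625) = -0.0625; s₅ = -0.40625 − 0.125·(-0.0625) = -0.3984375

-0.3984375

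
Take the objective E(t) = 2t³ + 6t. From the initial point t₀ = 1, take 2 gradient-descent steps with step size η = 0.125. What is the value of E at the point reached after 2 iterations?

E′(t) = 6t² + 6
Step 1: E′(1) = 12; t₁ = 1 − 0.125·12 = -0.5
Step 2: E′(-0.5) = 7.5; t₂ = -0.5 − 0.125·7.5 = -1.4375
E(-1.4375) = -14.56591796875

-14.56591796875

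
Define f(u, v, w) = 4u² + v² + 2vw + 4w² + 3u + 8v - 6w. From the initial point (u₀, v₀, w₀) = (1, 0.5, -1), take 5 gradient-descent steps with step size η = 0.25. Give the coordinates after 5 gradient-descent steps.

∇f = (8u + 3, 2v + 2w + 8, 2v + 8w - 6)
Step 1: at (1, 0.5, -1), ∇f = (11, 7, -13) → (1, 0.5, -1) − 0.25·(11, 7, -13) = (-1.75, -1.25, 2.25)
Step 2: at (-1.75, -1.25, 2.25), ∇f = (-11, 10, 9.5) → (-1.75, -1.25, 2.25) − 0.25·(-11, 10, 9.5) = (1, -3.75, -0.125)
Step 3: at (1, -3.75, -0.125), ∇f = (11, 0.25, -14.5) → (1, -3.75, -0.125) − 0.25·(11, 0.25, -14.5) = (-1.75, -3.8125, 3.5)
Step 4: at (-1.75, -3.8125, 3.5), ∇f = (-11, 7.375, 14.375) → (-1.75, -3.8125, 3.5) − 0.25·(-11, 7.375, 14.375) = (1, -5.65625, -0.09375)
Step 5: at (1, -5.65625, -0.09375), ∇f = (11, -3.5, -18.0625) → (1, -5.65625, -0.09375) − 0.25·(11, -3.5, -18.0625) = (-1.75, -4.78125, 4.421875)

(-1.75, -4.78125, 4.421875)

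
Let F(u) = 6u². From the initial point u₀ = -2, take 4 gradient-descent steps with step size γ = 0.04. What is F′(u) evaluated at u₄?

F′(u) = 12u
u₁ = -2 − 0.04·(-24) = -1.04
u₂ = -1.04 − 0.04·(-12.48) = -0.5408
u₃ = -0.5408 − 0.04·(-6.4896) = -0.281216
u₄ = -0.281216 − 0.04·(-3.374592) = -0.14623232
F′(u) at (-0.14623232) = -1.75478784

-1.75478784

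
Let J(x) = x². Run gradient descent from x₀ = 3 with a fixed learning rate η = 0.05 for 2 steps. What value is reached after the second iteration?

2.43

J′(x) = 2x
x₁ = 3 − 0.05·6 = 2.7
x₂ = 2.7 − 0.05·5.4 = 2.43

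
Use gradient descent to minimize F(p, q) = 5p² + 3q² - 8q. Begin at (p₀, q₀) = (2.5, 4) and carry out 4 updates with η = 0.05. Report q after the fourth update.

∇F = (10p, 6q - 8)
Step 1: at (2.5, 4), ∇F = (25, 16) → (2.5, 4) − 0.05·(25, 16) = (1.25, 3.2)
Step 2: at (1.25, 3.2), ∇F = (12.5, 11.2) → (1.25, 3.2) − 0.05·(12.5, 11.2) = (0.625, 2.64)
Step 3: at (0.625, 2.64), ∇F = (6.25, 7.84) → (0.625, 2.64) − 0.05·(6.25, 7.84) = (0.3125, 2.248)
Step 4: at (0.3125, 2.248), ∇F = (3.125, 5.488) → (0.3125, 2.248) − 0.05·(3.125, 5.488) = (0.15625, 1.9736)
q = 1.9736

1.9736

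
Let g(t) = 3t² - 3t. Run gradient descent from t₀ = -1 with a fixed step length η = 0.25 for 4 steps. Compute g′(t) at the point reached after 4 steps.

-0.5625

g′(t) = 6t - 3
t₁ = -1 − 0.25·(-9) = 1.25
t₂ = 1.25 − 0.25·4.5 = 0.125
t₃ = 0.125 − 0.25·(-2.25) = 0.6875
t₄ = 0.6875 − 0.25·1.125 = 0.40625
g′(t) at (0.40625) = -0.5625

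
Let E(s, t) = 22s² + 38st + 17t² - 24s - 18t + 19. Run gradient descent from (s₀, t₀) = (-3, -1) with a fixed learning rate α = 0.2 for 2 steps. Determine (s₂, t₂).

∇E = (44s + 38t - 24, 38s + 34t - 18)
Step 1: at (-3, -1), ∇E = (-194, -166) → (-3, -1) − 0.2·(-194, -166) = (35.8, 32.2)
Step 2: at (35.8, 32.2), ∇E = (2774.8, 2437.2) → (35.8, 32.2) − 0.2·(2774.8, 2437.2) = (-519.16, -455.24)

(-519.16, -455.24)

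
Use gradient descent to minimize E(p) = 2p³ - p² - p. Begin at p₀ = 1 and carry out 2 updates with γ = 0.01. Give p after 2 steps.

E′(p) = 6p² - 2p - 1
p₁ = 1 − 0.01·3 = 0.97
p₂ = 0.97 − 0.01·2.7054 = 0.942946

0.942946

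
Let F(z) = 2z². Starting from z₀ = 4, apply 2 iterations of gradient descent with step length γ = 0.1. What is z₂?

F′(z) = 4z
Step 1: F′(4) = 16; z₁ = 4 − 0.1·16 = 2.4
Step 2: F′(2.4) = 9.6; z₂ = 2.4 − 0.1·9.6 = 1.44

1.44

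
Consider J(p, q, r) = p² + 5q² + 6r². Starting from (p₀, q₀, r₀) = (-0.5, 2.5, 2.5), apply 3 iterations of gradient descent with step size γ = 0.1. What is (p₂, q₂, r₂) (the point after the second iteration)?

(-0.32, 0, 0.1)

∇J = (2p, 10q, 12r)
Step 1: at (-0.5, 2.5, 2.5), ∇J = (-1, 25, 30) → (-0.5, 2.5, 2.5) − 0.1·(-1, 25, 30) = (-0.4, 0, -0.5)
Step 2: at (-0.4, 0, -0.5), ∇J = (-0.8, 0, -6) → (-0.4, 0, -0.5) − 0.1·(-0.8, 0, -6) = (-0.32, 0, 0.1)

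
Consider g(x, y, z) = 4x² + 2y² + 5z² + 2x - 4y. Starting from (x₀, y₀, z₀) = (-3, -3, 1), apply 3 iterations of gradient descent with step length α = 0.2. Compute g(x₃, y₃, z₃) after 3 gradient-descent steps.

4.163392

∇g = (8x + 2, 4y - 4, 10z)
(x₁, y₁, z₁) = (-3, -3, 1) − 0.2·(-22, -16, 10) = (1.4, 0.2, -1)
(x₂, y₂, z₂) = (1.4, 0.2, -1) − 0.2·(13.2, -3.2, -10) = (-1.24, 0.84, 1)
(x₃, y₃, z₃) = (-1.24, 0.84, 1) − 0.2·(-7.92, -0.64, 10) = (0.344, 0.968, -1)
g(0.344, 0.968, -1) = 4.163392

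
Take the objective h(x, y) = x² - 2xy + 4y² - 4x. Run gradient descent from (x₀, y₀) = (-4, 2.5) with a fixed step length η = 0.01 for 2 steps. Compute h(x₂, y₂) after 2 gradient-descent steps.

∇h = (2x - 2y - 4, -2x + 8y)
Step 1: at (-4, 2.5), ∇h = (-17, 28) → (-4, 2.5) − 0.01·(-17, 28) = (-3.83, 2.22)
Step 2: at (-3.83, 2.22), ∇h = (-16.1, 25.42) → (-3.83, 2.22) − 0.01·(-16.1, 25.42) = (-3.669, 1.9658)
h(-3.669, 1.9658) = 58.02007996

58.02007996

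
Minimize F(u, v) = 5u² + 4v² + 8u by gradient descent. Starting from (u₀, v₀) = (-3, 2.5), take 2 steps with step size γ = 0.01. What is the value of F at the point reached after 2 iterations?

∇F = (10u + 8, 8v)
Step 1: at (-3, 2.5), ∇F = (-22, 20) → (-3, 2.5) − 0.01·(-22, 20) = (-2.78, 2.3)
Step 2: at (-2.78, 2.3), ∇F = (-19.8, 18.4) → (-2.78, 2.3) − 0.01·(-19.8, 18.4) = (-2.582, 2.116)
F(-2.582, 2.116) = 30.587444

30.587444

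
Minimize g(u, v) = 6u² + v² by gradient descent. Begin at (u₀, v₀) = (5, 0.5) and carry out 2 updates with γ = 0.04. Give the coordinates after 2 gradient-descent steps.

∇g = (12u, 2v)
Step 1: at (5, 0.5), ∇g = (60, 1) → (5, 0.5) − 0.04·(60, 1) = (2.6, 0.46)
Step 2: at (2.6, 0.46), ∇g = (31.2, 0.92) → (2.6, 0.46) − 0.04·(31.2, 0.92) = (1.352, 0.4232)

(1.352, 0.4232)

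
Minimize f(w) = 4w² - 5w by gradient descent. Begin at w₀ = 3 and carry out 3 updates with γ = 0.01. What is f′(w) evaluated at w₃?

14.795072

f′(w) = 8w - 5
Step 1: f′(3) = 19; w₁ = 3 − 0.01·19 = 2.81
Step 2: f′(2.81) = 17.48; w₂ = 2.81 − 0.01·17.48 = 2.6352
Step 3: f′(2.6352) = 16.0816; w₃ = 2.6352 − 0.01·16.0816 = 2.474384
f′(w) at (2.474384) = 14.795072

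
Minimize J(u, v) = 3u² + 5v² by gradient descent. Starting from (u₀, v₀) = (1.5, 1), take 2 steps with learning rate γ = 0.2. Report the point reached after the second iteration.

(0.06, 1)

∇J = (6u, 10v)
Step 1: at (1.5, 1), ∇J = (9, 10) → (1.5, 1) − 0.2·(9, 10) = (-0.3, -1)
Step 2: at (-0.3, -1), ∇J = (-1.8, -10) → (-0.3, -1) − 0.2·(-1.8, -10) = (0.06, 1)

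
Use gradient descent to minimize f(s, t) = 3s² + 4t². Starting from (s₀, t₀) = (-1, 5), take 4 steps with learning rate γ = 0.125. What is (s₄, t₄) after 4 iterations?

(-0.00390625, 0)

∇f = (6s, 8t)
(s₁, t₁) = (-1, 5) − 0.125·(-6, 40) = (-0.25, 0)
(s₂, t₂) = (-0.25, 0) − 0.125·(-1.5, 0) = (-0.0625, 0)
(s₃, t₃) = (-0.0625, 0) − 0.125·(-0.375, 0) = (-0.015625, 0)
(s₄, t₄) = (-0.015625, 0) − 0.125·(-0.09375, 0) = (-0.00390625, 0)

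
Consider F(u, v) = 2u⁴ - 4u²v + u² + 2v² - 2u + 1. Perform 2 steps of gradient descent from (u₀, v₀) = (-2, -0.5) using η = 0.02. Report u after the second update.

-0.35891456

∇F = (8u³ - 8uv + 2u - 2, -4u² + 4v)
Step 1: at (-2, -0.5), ∇F = (-78, -18) → (-2, -0.5) − 0.02·(-78, -18) = (-0.44, -0.14)
Step 2: at (-0.44, -0.14), ∇F = (-4.054272, -1.3344) → (-0.44, -0.14) − 0.02·(-4.054272, -1.3344) = (-0.35891456, -0.113312)
u = -0.35891456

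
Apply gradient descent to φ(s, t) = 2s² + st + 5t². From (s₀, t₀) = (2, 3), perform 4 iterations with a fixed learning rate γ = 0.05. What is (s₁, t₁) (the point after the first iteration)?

(1.45, 1.4)

∇φ = (4s + t, s + 10t)
Step 1: at (2, 3), ∇φ = (11, 32) → (2, 3) − 0.05·(11, 32) = (1.45, 1.4)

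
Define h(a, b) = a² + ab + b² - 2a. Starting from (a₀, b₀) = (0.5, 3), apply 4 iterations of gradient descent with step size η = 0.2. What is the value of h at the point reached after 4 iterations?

∇h = (2a + b - 2, a + 2b)
Step 1: at (0.5, 3), ∇h = (2, 6.5) → (0.5, 3) − 0.2·(2, 6.5) = (0.1, 1.7)
Step 2: at (0.1, 1.7), ∇h = (-0.1, 3.5) → (0.1, 1.7) − 0.2·(-0.1, 3.5) = (0.12, 1)
Step 3: at (0.12, 1), ∇h = (-0.76, 2.12) → (0.12, 1) − 0.2·(-0.76, 2.12) = (0.272, 0.576)
Step 4: at (0.272, 0.576), ∇h = (-0.88, 1.424) → (0.272, 0.576) − 0.2·(-0.88, 1.424) = (0.448, 0.2912)
h(0.448, 0.2912) = -0.48004096

-0.48004096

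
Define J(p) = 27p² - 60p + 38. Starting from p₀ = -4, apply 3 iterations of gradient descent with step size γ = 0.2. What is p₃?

4811.648

J′(p) = 54p - 60
Step 1: J′(-4) = -276; p₁ = -4 − 0.2·(-276) = 51.2
Step 2: J′(51.2) = 2704.8; p₂ = 51.2 − 0.2·2704.8 = -489.76
Step 3: J′(-489.76) = -26507.04; p₃ = -489.76 − 0.2·(-26507.04) = 4811.648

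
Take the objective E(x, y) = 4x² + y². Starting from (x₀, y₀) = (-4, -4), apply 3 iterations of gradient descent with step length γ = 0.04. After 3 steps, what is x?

-1.257728

∇E = (8x, 2y)
Step 1: at (-4, -4), ∇E = (-32, -8) → (-4, -4) − 0.04·(-32, -8) = (-2.72, -3.68)
Step 2: at (-2.72, -3.68), ∇E = (-21.76, -7.36) → (-2.72, -3.68) − 0.04·(-21.76, -7.36) = (-1.8496, -3.3856)
Step 3: at (-1.8496, -3.3856), ∇E = (-14.7968, -6.7712) → (-1.8496, -3.3856) − 0.04·(-14.7968, -6.7712) = (-1.257728, -3.114752)
x = -1.257728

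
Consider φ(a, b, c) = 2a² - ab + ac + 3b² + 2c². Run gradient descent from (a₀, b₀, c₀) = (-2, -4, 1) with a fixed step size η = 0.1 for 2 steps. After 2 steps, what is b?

∇φ = (4a - b + c, -a + 6b, a + 4c)
Step 1: at (-2, -4, 1), ∇φ = (-3, -22, 2) → (-2, -4, 1) − 0.1·(-3, -22, 2) = (-1.7, -1.8, 0.8)
Step 2: at (-1.7, -1.8, 0.8), ∇φ = (-4.2, -9.1, 1.5) → (-1.7, -1.8, 0.8) − 0.1·(-4.2, -9.1, 1.5) = (-1.28, -0.89, 0.65)
b = -0.89

-0.89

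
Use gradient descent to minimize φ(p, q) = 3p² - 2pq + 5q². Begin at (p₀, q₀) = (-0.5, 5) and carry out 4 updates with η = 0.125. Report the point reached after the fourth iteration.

(-0.0078125, 0.078125)

∇φ = (6p - 2q, -2p + 10q)
(p₁, q₁) = (-0.5, 5) − 0.125·(-13, 51) = (1.125, -1.375)
(p₂, q₂) = (1.125, -1.375) − 0.125·(9.5, -16) = (-0.0625, 0.625)
(p₃, q₃) = (-0.0625, 0.625) − 0.125·(-1.625, 6.375) = (0.140625, -0.171875)
(p₄, q₄) = (0.140625, -0.171875) − 0.125·(1.1875, -2) = (-0.0078125, 0.078125)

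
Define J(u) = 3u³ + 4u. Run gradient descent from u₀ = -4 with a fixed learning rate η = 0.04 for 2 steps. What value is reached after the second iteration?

J′(u) = 9u² + 4
Step 1: J′(-4) = 148; u₁ = -4 − 0.04·148 = -9.92
Step 2: J′(-9.92) = 889.6576; u₂ = -9.92 − 0.04·889.6576 = -45.506304

-45.506304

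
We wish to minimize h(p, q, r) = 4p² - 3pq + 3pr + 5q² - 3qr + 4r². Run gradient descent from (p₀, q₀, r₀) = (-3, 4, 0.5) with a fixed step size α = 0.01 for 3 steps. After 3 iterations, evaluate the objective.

63.0442162197475

∇h = (8p - 3q + 3r, -3p + 10q - 3r, 3p - 3q + 8r)
Step 1: at (-3, 4, 0.5), ∇h = (-34.5, 47.5, -17) → (-3, 4, 0.5) − 0.01·(-34.5, 47.5, -17) = (-2.655, 3.525, 0.67)
Step 2: at (-2.655, 3.525, 0.67), ∇h = (-29.805, 41.205, -13.18) → (-2.655, 3.525, 0.67) − 0.01·(-29.805, 41.205, -13.18) = (-2.35695, 3.11295, 0.8018)
Step 3: at (-2.35695, 3.11295, 0.8018), ∇h = (-25.78905, 35.79495, -9.9953) → (-2.35695, 3.11295, 0.8018) − 0.01·(-25.78905, 35.79495, -9.9953) = (-2.0990595, 2.7550005, 0.901753)
h(-2.0990595, 2.7550005, 0.901753) = 63.0442162197475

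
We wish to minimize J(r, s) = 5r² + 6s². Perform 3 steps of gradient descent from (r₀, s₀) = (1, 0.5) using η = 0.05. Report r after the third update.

∇J = (10r, 12s)
(r₁, s₁) = (1, 0.5) − 0.05·(10, 6) = (0.5, 0.2)
(r₂, s₂) = (0.5, 0.2) − 0.05·(5, 2.4) = (0.25, 0.08)
(r₃, s₃) = (0.25, 0.08) − 0.05·(2.5, 0.96) = (0.125, 0.032)
r = 0.125

0.125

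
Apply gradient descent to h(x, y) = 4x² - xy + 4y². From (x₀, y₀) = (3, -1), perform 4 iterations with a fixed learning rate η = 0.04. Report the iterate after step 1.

∇h = (8x - y, -x + 8y)
(x₁, y₁) = (3, -1) − 0.04·(25, -11) = (2, -0.56)

(2, -0.56)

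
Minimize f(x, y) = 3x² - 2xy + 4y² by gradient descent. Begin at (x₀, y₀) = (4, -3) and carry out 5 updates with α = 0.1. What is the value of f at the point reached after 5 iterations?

0.0122944512

∇f = (6x - 2y, -2x + 8y)
Step 1: at (4, -3), ∇f = (30, -32) → (4, -3) − 0.1·(30, -32) = (1, 0.2)
Step 2: at (1, 0.2), ∇f = (5.6, -0.4) → (1, 0.2) − 0.1·(5.6, -0.4) = (0.44, 0.24)
Step 3: at (0.44, 0.24), ∇f = (2.16, 1.04) → (0.44, 0.24) − 0.1·(2.16, 1.04) = (0.224, 0.136)
Step 4: at (0.224, 0.136), ∇f = (1.072, 0.64) → (0.224, 0.136) − 0.1·(1.072, 0.64) = (0.1168, 0.072)
Step 5: at (0.1168, 0.072), ∇f = (0.5568, 0.3424) → (0.1168, 0.072) − 0.1·(0.5568, 0.3424) = (0.06112, 0.03776)
f(0.06112, 0.03776) = 0.0122944512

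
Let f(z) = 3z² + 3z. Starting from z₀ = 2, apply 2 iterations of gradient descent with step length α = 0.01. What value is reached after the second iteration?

1.709

f′(z) = 6z + 3
z₁ = 2 − 0.01·15 = 1.85
z₂ = 1.85 − 0.01·14.1 = 1.709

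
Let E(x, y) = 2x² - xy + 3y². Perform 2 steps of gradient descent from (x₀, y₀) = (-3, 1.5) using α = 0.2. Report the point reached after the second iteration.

∇E = (4x - y, -x + 6y)
Step 1: at (-3, 1.5), ∇E = (-13.5, 12) → (-3, 1.5) − 0.2·(-13.5, 12) = (-0.3, -0.9)
Step 2: at (-0.3, -0.9), ∇E = (-0.3, -5.1) → (-0.3, -0.9) − 0.2·(-0.3, -5.1) = (-0.24, 0.12)

(-0.24, 0.12)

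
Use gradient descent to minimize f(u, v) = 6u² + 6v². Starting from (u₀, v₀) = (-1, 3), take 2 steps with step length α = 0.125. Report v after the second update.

0.75

∇f = (12u, 12v)
Step 1: at (-1, 3), ∇f = (-12, 36) → (-1, 3) − 0.125·(-12, 36) = (0.5, -1.5)
Step 2: at (0.5, -1.5), ∇f = (6, -18) → (0.5, -1.5) − 0.125·(6, -18) = (-0.25, 0.75)
v = 0.75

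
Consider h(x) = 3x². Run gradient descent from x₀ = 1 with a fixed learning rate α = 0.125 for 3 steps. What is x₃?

h′(x) = 6x
x₁ = 1 − 0.125·6 = 0.25
x₂ = 0.25 − 0.125·1.5 = 0.0625
x₃ = 0.0625 − 0.125·0.375 = 0.015625

0.015625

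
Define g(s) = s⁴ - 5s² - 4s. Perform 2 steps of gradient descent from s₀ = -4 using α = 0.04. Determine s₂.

g′(s) = 4s³ - 10s - 4
Step 1: g′(-4) = -220; s₁ = -4 − 0.04·(-220) = 4.8
Step 2: g′(4.8) = 390.368; s₂ = 4.8 − 0.04·390.368 = -10.81472

-10.81472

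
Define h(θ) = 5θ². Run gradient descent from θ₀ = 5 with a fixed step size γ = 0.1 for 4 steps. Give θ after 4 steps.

h′(θ) = 10θ
Step 1: h′(5) = 50; θ₁ = 5 − 0.1·50 = 0
Step 2: h′(0) = 0; θ₂ = 0 − 0.1·0 = 0
Step 3: h′(0) = 0; θ₃ = 0 − 0.1·0 = 0
Step 4: h′(0) = 0; θ₄ = 0 − 0.1·0 = 0

0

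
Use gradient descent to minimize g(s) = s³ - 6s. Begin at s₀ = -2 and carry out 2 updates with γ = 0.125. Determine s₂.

-4.8359375

g′(s) = 3s² - 6
s₁ = -2 − 0.125·6 = -2.75
s₂ = -2.75 − 0.125·16.6875 = -4.8359375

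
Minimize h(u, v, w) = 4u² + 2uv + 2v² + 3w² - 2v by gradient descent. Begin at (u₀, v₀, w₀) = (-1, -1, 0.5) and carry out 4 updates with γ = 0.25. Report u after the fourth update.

-2.875

∇h = (8u + 2v, 2u + 4v - 2, 6w)
Step 1: at (-1, -1, 0.5), ∇h = (-10, -8, 3) → (-1, -1, 0.5) − 0.25·(-10, -8, 3) = (1.5, 1, -0.25)
Step 2: at (1.5, 1, -0.25), ∇h = (14, 5, -1.5) → (1.5, 1, -0.25) − 0.25·(14, 5, -1.5) = (-2, -0.25, 0.125)
Step 3: at (-2, -0.25, 0.125), ∇h = (-16.5, -7, 0.75) → (-2, -0.25, 0.125) − 0.25·(-16.5, -7, 0.75) = (2.125, 1.5, -0.0625)
Step 4: at (2.125, 1.5, -0.0625), ∇h = (20, 8.25, -0.375) → (2.125, 1.5, -0.0625) − 0.25·(20, 8.25, -0.375) = (-2.875, -0.5625, 0.03125)
u = -2.875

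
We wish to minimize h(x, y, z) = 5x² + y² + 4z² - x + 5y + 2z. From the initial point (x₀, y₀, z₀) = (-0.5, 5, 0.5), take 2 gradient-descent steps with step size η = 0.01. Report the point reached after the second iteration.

(-0.386, 4.703, 0.3848)

∇h = (10x - 1, 2y + 5, 8z + 2)
Step 1: at (-0.5, 5, 0.5), ∇h = (-6, 15, 6) → (-0.5, 5, 0.5) − 0.01·(-6, 15, 6) = (-0.44, 4.85, 0.44)
Step 2: at (-0.44, 4.85, 0.44), ∇h = (-5.4, 14.7, 5.52) → (-0.44, 4.85, 0.44) − 0.01·(-5.4, 14.7, 5.52) = (-0.386, 4.703, 0.3848)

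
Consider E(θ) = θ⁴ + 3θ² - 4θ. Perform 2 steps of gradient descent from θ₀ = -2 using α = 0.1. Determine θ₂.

E′(θ) = 4θ³ + 6θ - 4
θ₁ = -2 − 0.1·(-48) = 2.8
θ₂ = 2.8 − 0.1·100.608 = -7.2608

-7.2608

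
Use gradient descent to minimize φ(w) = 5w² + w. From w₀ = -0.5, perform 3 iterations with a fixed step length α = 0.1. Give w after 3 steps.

φ′(w) = 10w + 1
w₁ = -0.5 − 0.1·(-4) = -0.1
w₂ = -0.1 − 0.1·0 = -0.1
w₃ = -0.1 − 0.1·0 = -0.1

-0.1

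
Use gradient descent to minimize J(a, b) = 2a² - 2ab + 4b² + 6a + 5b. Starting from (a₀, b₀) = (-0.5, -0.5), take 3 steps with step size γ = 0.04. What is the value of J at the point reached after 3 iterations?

∇J = (4a - 2b + 6, -2a + 8b + 5)
(a₁, b₁) = (-0.5, -0.5) − 0.04·(5, 2) = (-0.7, -0.58)
(a₂, b₂) = (-0.7, -0.58) − 0.04·(4.36, 1.76) = (-0.8744, -0.6504)
(a₃, b₃) = (-0.8744, -0.6504) − 0.04·(3.8032, 1.5456) = (-1.026528, -0.712224)
J(-1.026528, -0.712224) = -7.045952182272

-7.045952182272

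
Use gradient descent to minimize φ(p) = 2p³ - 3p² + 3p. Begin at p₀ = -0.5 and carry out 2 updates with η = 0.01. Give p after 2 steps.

φ′(p) = 6p² - 6p + 3
Step 1: φ′(-0.5) = 7.5; p₁ = -0.5 − 0.01·7.5 = -0.575
Step 2: φ′(-0.575) = 8.43375; p₂ = -0.575 − 0.01·8.43375 = -0.6593375

-0.6593375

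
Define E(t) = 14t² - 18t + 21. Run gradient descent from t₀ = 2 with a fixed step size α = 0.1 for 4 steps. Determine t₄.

E′(t) = 28t - 18
t₁ = 2 − 0.1·38 = -1.8
t₂ = -1.8 − 0.1·(-68.4) = 5.04
t₃ = 5.04 − 0.1·123.12 = -7.272
t₄ = -7.272 − 0.1·(-221.616) = 14.8896

14.8896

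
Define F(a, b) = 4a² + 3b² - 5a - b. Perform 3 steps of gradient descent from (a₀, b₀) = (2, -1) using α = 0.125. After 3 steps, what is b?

0.1484375

∇F = (8a - 5, 6b - 1)
(a₁, b₁) = (2, -1) − 0.125·(11, -7) = (0.625, -0.125)
(a₂, b₂) = (0.625, -0.125) − 0.125·(0, -1.75) = (0.625, 0.09375)
(a₃, b₃) = (0.625, 0.09375) − 0.125·(0, -0.4375) = (0.625, 0.1484375)
b = 0.1484375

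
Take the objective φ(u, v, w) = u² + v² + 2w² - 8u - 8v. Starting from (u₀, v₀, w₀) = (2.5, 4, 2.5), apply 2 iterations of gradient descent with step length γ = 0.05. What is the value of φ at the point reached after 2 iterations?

∇φ = (2u - 8, 2v - 8, 4w)
Step 1: at (2.5, 4, 2.5), ∇φ = (-3, 0, 10) → (2.5, 4, 2.5) − 0.05·(-3, 0, 10) = (2.65, 4, 2)
Step 2: at (2.65, 4, 2), ∇φ = (-2.7, 0, 8) → (2.65, 4, 2) − 0.05·(-2.7, 0, 8) = (2.785, 4, 1.6)
φ(2.785, 4, 1.6) = -25.403775

-25.403775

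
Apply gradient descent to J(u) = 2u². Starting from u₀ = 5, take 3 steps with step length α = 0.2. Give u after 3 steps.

0.04

J′(u) = 4u
u₁ = 5 − 0.2·20 = 1
u₂ = 1 − 0.2·4 = 0.2
u₃ = 0.2 − 0.2·0.8 = 0.04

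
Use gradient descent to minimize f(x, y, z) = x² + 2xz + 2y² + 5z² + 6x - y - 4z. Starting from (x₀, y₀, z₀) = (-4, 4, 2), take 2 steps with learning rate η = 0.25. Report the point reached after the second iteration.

(-3.75, 0.25, 3.25)

∇f = (2x + 2z + 6, 4y - 1, 2x + 10z - 4)
Step 1: at (-4, 4, 2), ∇f = (2, 15, 8) → (-4, 4, 2) − 0.25·(2, 15, 8) = (-4.5, 0.25, 0)
Step 2: at (-4.5, 0.25, 0), ∇f = (-3, 0, -13) → (-4.5, 0.25, 0) − 0.25·(-3, 0, -13) = (-3.75, 0.25, 3.25)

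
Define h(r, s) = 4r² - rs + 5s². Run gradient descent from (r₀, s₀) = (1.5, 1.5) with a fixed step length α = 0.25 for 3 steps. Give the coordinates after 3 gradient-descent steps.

(-0.0234375, -3.6328125)

∇h = (8r - s, -r + 10s)
(r₁, s₁) = (1.5, 1.5) − 0.25·(10.5, 13.5) = (-1.125, -1.875)
(r₂, s₂) = (-1.125, -1.875) − 0.25·(-7.125, -17.625) = (0.65625, 2.53125)
(r₃, s₃) = (0.65625, 2.53125) − 0.25·(2.71875, 24.65625) = (-0.0234375, -3.6328125)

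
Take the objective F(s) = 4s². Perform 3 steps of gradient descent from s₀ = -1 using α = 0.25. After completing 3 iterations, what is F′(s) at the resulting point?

F′(s) = 8s
Step 1: F′(-1) = -8; s₁ = -1 − 0.25·(-8) = 1
Step 2: F′(1) = 8; s₂ = 1 − 0.25·8 = -1
Step 3: F′(-1) = -8; s₃ = -1 − 0.25·(-8) = 1
F′(s) at (1) = 8

8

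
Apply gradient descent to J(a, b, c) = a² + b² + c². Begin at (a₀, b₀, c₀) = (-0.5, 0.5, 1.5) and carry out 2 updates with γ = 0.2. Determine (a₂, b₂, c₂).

∇J = (2a, 2b, 2c)
(a₁, b₁, c₁) = (-0.5, 0.5, 1.5) − 0.2·(-1, 1, 3) = (-0.3, 0.3, 0.9)
(a₂, b₂, c₂) = (-0.3, 0.3, 0.9) − 0.2·(-0.6, 0.6, 1.8) = (-0.18, 0.18, 0.54)

(-0.18, 0.18, 0.54)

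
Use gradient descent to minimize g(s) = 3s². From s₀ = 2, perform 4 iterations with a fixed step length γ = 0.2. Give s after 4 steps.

0.0032

g′(s) = 6s
Step 1: g′(2) = 12; s₁ = 2 − 0.2·12 = -0.4
Step 2: g′(-0.4) = -2.4; s₂ = -0.4 − 0.2·(-2.4) = 0.08
Step 3: g′(0.08) = 0.48; s₃ = 0.08 − 0.2·0.48 = -0.016
Step 4: g′(-0.016) = -0.096; s₄ = -0.016 − 0.2·(-0.096) = 0.0032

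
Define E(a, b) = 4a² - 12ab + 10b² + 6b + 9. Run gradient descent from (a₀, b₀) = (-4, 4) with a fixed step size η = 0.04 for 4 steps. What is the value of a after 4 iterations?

∇E = (8a - 12b, -12a + 20b + 6)
Step 1: at (-4, 4), ∇E = (-80, 134) → (-4, 4) − 0.04·(-80, 134) = (-0.8, -1.36)
Step 2: at (-0.8, -1.36), ∇E = (9.92, -11.6) → (-0.8, -1.36) − 0.04·(9.92, -11.6) = (-1.1968, -0.896)
Step 3: at (-1.1968, -0.896), ∇E = (1.1776, 2.4416) → (-1.1968, -0.896) − 0.04·(1.1776, 2.4416) = (-1.243904, -0.993664)
Step 4: at (-1.243904, -0.993664), ∇E = (1.972736, 1.053568) → (-1.243904, -0.993664) − 0.04·(1.972736, 1.053568) = (-1.32281344, -1.03580672)
a = -1.32281344

-1.32281344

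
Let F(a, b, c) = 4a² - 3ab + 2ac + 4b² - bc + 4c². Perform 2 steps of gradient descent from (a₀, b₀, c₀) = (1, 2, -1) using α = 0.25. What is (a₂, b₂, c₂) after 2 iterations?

(-2.625, 2.5, -1.875)

∇F = (8a - 3b + 2c, -3a + 8b - c, 2a - b + 8c)
(a₁, b₁, c₁) = (1, 2, -1) − 0.25·(0, 14, -8) = (1, -1.5, 1)
(a₂, b₂, c₂) = (1, -1.5, 1) − 0.25·(14.5, -16, 11.5) = (-2.625, 2.5, -1.875)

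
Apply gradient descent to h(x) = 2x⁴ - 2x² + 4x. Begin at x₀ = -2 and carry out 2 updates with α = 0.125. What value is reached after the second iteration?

-84.875

h′(x) = 8x³ - 4x + 4
x₁ = -2 − 0.125·(-52) = 4.5
x₂ = 4.5 − 0.125·715 = -84.875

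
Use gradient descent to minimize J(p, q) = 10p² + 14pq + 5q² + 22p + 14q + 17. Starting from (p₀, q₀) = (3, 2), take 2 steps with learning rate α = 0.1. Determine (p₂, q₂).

(13.64, 9.8)

∇J = (20p + 14q + 22, 14p + 10q + 14)
Step 1: at (3, 2), ∇J = (110, 76) → (3, 2) − 0.1·(110, 76) = (-8, -5.6)
Step 2: at (-8, -5.6), ∇J = (-216.4, -154) → (-8, -5.6) − 0.1·(-216.4, -154) = (13.64, 9.8)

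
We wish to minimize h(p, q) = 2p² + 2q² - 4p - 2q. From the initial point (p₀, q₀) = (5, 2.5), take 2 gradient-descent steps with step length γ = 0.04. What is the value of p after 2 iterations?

3.8224

∇h = (4p - 4, 4q - 2)
Step 1: at (5, 2.5), ∇h = (16, 8) → (5, 2.5) − 0.04·(16, 8) = (4.36, 2.18)
Step 2: at (4.36, 2.18), ∇h = (13.44, 6.72) → (4.36, 2.18) − 0.04·(13.44, 6.72) = (3.8224, 1.9112)
p = 3.8224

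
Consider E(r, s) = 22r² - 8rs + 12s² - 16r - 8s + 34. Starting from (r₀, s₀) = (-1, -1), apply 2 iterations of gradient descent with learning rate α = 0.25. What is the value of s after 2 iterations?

1

∇E = (44r - 8s - 16, -8r + 24s - 8)
Step 1: at (-1, -1), ∇E = (-52, -24) → (-1, -1) − 0.25·(-52, -24) = (12, 5)
Step 2: at (12, 5), ∇E = (472, 16) → (12, 5) − 0.25·(472, 16) = (-106, 1)
s = 1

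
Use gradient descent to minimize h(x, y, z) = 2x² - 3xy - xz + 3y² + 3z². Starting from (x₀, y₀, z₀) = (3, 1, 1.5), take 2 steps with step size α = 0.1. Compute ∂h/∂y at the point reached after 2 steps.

∇h = (4x - 3y - z, -3x + 6y, -x + 6z)
Step 1: at (3, 1, 1.5), ∇h = (7.5, -3, 6) → (3, 1, 1.5) − 0.1·(7.5, -3, 6) = (2.25, 1.3, 0.9)
Step 2: at (2.25, 1.3, 0.9), ∇h = (4.2, 1.05, 3.15) → (2.25, 1.3, 0.9) − 0.1·(4.2, 1.05, 3.15) = (1.83, 1.195, 0.585)
∂h/∂y at (1.83, 1.195, 0.585) = 1.68

1.68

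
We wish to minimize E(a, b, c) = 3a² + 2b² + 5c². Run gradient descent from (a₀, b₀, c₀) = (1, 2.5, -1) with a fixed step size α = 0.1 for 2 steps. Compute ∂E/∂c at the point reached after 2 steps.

∇E = (6a, 4b, 10c)
(a₁, b₁, c₁) = (1, 2.5, -1) − 0.1·(6, 10, -10) = (0.4, 1.5, 0)
(a₂, b₂, c₂) = (0.4, 1.5, 0) − 0.1·(2.4, 6, 0) = (0.16, 0.9, 0)
∂E/∂c at (0.16, 0.9, 0) = 0

0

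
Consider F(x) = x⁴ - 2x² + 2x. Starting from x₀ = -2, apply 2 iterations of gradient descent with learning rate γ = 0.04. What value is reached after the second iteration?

F′(x) = 4x³ - 4x + 2
Step 1: F′(-2) = -22; x₁ = -2 − 0.04·(-22) = -1.12
Step 2: F′(-1.12) = 0.860288; x₂ = -1.12 − 0.04·0.860288 = -1.15441152

-1.15441152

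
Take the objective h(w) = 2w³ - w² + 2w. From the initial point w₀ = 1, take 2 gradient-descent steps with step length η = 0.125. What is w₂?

h′(w) = 6w² - 2w + 2
w₁ = 1 − 0.125·6 = 0.25
w₂ = 0.25 − 0.125·1.875 = 0.015625

0.015625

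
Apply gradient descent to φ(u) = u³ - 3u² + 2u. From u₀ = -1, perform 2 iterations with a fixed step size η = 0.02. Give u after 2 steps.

φ′(u) = 3u² - 6u + 2
Step 1: φ′(-1) = 11; u₁ = -1 − 0.02·11 = -1.22
Step 2: φ′(-1.22) = 13.7852; u₂ = -1.22 − 0.02·13.7852 = -1.495704

-1.495704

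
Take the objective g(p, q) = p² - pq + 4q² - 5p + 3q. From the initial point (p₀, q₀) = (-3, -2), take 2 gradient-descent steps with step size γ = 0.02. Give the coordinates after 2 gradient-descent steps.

(-2.6432, -1.6284)

∇g = (2p - q - 5, -p + 8q + 3)
Step 1: at (-3, -2), ∇g = (-9, -10) → (-3, -2) − 0.02·(-9, -10) = (-2.82, -1.8)
Step 2: at (-2.82, -1.8), ∇g = (-8.84, -8.58) → (-2.82, -1.8) − 0.02·(-8.84, -8.58) = (-2.6432, -1.6284)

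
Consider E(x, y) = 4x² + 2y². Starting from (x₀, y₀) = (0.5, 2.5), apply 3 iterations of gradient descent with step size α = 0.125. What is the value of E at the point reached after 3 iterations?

∇E = (8x, 4y)
(x₁, y₁) = (0.5, 2.5) − 0.125·(4, 10) = (0, 1.25)
(x₂, y₂) = (0, 1.25) − 0.125·(0, 5) = (0, 0.625)
(x₃, y₃) = (0, 0.625) − 0.125·(0, 2.5) = (0, 0.3125)
E(0, 0.3125) = 0.1953125

0.1953125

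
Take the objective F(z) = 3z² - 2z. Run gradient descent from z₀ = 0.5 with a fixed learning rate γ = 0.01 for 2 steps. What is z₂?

0.4806

F′(z) = 6z - 2
Step 1: F′(0.5) = 1; z₁ = 0.5 − 0.01·1 = 0.49
Step 2: F′(0.49) = 0.94; z₂ = 0.49 − 0.01·0.94 = 0.4806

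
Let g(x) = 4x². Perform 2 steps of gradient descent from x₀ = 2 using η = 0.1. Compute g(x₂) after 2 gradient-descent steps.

g′(x) = 8x
Step 1: g′(2) = 16; x₁ = 2 − 0.1·16 = 0.4
Step 2: g′(0.4) = 3.2; x₂ = 0.4 − 0.1·3.2 = 0.08
g(0.08) = 0.0256

0.0256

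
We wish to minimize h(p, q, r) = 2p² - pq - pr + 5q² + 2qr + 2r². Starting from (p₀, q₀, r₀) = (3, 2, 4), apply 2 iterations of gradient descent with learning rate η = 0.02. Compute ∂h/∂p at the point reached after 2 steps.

∇h = (4p - q - r, -p + 10q + 2r, -p + 2q + 4r)
Step 1: at (3, 2, 4), ∇h = (6, 25, 17) → (3, 2, 4) − 0.02·(6, 25, 17) = (2.88, 1.5, 3.66)
Step 2: at (2.88, 1.5, 3.66), ∇h = (6.36, 19.44, 14.76) → (2.88, 1.5, 3.66) − 0.02·(6.36, 19.44, 14.76) = (2.7528, 1.1112, 3.3648)
∂h/∂p at (2.7528, 1.1112, 3.3648) = 6.5352

6.5352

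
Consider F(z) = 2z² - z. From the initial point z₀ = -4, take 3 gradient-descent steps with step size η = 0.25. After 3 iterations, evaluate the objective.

F′(z) = 4z - 1
Step 1: F′(-4) = -17; z₁ = -4 − 0.25·(-17) = 0.25
Step 2: F′(0.25) = 0; z₂ = 0.25 − 0.25·0 = 0.25
Step 3: F′(0.25) = 0; z₃ = 0.25 − 0.25·0 = 0.25
F(0.25) = -0.125

-0.125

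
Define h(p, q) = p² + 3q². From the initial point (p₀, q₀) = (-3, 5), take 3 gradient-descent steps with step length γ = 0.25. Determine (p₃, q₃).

∇h = (2p, 6q)
Step 1: at (-3, 5), ∇h = (-6, 30) → (-3, 5) − 0.25·(-6, 30) = (-1.5, -2.5)
Step 2: at (-1.5, -2.5), ∇h = (-3, -15) → (-1.5, -2.5) − 0.25·(-3, -15) = (-0.75, 1.25)
Step 3: at (-0.75, 1.25), ∇h = (-1.5, 7.5) → (-0.75, 1.25) − 0.25·(-1.5, 7.5) = (-0.375, -0.625)

(-0.375, -0.625)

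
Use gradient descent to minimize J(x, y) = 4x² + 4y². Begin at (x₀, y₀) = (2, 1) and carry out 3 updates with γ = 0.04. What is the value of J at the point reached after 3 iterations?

1.97734965248

∇J = (8x, 8y)
Step 1: at (2, 1), ∇J = (16, 8) → (2, 1) − 0.04·(16, 8) = (1.36, 0.68)
Step 2: at (1.36, 0.68), ∇J = (10.88, 5.44) → (1.36, 0.68) − 0.04·(10.88, 5.44) = (0.9248, 0.4624)
Step 3: at (0.9248, 0.4624), ∇J = (7.3984, 3.6992) → (0.9248, 0.4624) − 0.04·(7.3984, 3.6992) = (0.628864, 0.314432)
J(0.628864, 0.314432) = 1.97734965248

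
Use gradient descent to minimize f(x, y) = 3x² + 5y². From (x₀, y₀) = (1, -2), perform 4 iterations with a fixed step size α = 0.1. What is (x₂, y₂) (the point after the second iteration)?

(0.16, 0)

∇f = (6x, 10y)
(x₁, y₁) = (1, -2) − 0.1·(6, -20) = (0.4, 0)
(x₂, y₂) = (0.4, 0) − 0.1·(2.4, 0) = (0.16, 0)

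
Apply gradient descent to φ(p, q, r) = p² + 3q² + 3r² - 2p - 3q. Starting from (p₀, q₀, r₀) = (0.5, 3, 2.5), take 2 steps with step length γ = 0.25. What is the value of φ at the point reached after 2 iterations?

0.609375

∇φ = (2p - 2, 6q - 3, 6r)
Step 1: at (0.5, 3, 2.5), ∇φ = (-1, 15, 15) → (0.5, 3, 2.5) − 0.25·(-1, 15, 15) = (0.75, -0.75, -1.25)
Step 2: at (0.75, -0.75, -1.25), ∇φ = (-0.5, -7.5, -7.5) → (0.75, -0.75, -1.25) − 0.25·(-0.5, -7.5, -7.5) = (0.875, 1.125, 0.625)
φ(0.875, 1.125, 0.625) = 0.609375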